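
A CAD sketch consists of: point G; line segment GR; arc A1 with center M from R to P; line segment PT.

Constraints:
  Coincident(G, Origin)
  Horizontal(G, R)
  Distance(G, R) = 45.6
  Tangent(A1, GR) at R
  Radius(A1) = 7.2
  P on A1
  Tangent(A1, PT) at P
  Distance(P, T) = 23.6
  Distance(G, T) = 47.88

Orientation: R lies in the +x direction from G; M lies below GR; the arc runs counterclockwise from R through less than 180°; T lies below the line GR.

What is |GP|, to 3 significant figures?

39.0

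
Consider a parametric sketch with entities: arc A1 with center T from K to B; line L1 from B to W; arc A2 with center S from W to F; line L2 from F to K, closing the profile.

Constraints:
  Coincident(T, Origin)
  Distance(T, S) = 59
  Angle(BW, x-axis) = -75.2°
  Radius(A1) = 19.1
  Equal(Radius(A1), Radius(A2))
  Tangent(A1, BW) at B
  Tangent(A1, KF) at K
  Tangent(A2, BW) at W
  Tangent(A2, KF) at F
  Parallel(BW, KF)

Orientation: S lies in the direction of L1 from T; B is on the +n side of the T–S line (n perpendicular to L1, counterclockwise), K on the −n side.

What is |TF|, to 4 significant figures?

62.01

The slot axis is L1's direction at -75.2°, so u = (cos -75.2°, sin -75.2°) = (0.2554, -0.9668) and n = (−sin -75.2°, cos -75.2°) = (0.9668, 0.2554). T is at the origin and S lies 59.0 along u from T, so S = 59.0·u = (15.07, -57.04). Tangency of A1 to both parallel lines with radius 19.1 puts B and K at T ± 19.1·n: B = (18.47, 4.879), K = (-18.47, -4.879). Equal radii place W and F the same way about S: W = S + 19.1·n = (33.54, -52.16), F = S − 19.1·n = (-3.395, -61.92). Then |TF| = |F − T| = 62.01.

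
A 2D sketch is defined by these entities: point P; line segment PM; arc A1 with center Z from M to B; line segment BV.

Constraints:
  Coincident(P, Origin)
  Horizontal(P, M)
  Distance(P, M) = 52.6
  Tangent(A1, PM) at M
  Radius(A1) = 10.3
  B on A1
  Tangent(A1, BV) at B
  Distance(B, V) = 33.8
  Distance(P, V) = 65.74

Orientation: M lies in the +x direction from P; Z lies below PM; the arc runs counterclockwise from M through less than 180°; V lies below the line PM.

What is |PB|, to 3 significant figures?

44.1

Checks: |ZB| = 10.30 ✓; ∠(ZB, BV) = 90.00° ✓; |BV| = 33.80 ✓; |PV| = 65.74 ✓.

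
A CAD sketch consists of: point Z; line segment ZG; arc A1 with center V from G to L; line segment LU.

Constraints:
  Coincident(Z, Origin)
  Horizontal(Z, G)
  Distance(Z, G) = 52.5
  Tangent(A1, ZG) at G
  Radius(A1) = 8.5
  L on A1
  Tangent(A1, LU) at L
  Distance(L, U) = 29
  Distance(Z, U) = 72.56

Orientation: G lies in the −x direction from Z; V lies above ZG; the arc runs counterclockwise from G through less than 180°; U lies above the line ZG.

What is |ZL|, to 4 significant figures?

47.51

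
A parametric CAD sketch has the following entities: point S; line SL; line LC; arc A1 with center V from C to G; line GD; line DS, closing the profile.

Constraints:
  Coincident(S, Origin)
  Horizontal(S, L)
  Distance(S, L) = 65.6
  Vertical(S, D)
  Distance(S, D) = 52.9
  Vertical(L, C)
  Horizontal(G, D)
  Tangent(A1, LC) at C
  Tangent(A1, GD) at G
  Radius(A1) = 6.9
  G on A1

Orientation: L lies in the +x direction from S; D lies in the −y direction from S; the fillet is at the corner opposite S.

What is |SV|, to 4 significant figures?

74.58

SD is vertical with |SD| = 52.9 and D on the −y side, so D = (0.000, -52.90). The virtual corner opposite S is at (65.60, -52.90). The tangent condition forces VC to be normal to LC and A1 meets GD tangentially, so VG is at right angles to GD, with radius 6.9, so the center V sits 6.9 in from both sides at V = (58.70, -46.00). Then |SV| = |V − S| = 74.58.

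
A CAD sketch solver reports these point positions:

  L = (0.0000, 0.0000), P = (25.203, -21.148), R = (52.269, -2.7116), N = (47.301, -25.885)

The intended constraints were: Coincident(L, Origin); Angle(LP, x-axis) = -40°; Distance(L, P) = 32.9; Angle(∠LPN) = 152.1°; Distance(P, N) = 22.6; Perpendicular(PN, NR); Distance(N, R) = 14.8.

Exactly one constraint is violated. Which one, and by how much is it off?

Distance(N, R) = 14.8 — off by 8.90.

L = (0.00, 0.00) ✓; LP at -40.00° ✓; |LP| = 32.90 ✓; ∠LPN = 152.1° ✓; |PN| = 22.60 ✓; ∠(PN, NR) = 90.00° ✓; |NR| = 23.70 ✗.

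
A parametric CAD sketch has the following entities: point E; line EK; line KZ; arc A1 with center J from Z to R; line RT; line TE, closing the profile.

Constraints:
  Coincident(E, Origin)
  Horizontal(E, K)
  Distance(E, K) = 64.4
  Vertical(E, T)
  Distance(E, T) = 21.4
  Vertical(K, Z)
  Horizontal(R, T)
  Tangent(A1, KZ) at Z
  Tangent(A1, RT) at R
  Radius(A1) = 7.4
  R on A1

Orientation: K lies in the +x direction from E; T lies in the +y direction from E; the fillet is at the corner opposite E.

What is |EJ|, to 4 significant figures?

58.69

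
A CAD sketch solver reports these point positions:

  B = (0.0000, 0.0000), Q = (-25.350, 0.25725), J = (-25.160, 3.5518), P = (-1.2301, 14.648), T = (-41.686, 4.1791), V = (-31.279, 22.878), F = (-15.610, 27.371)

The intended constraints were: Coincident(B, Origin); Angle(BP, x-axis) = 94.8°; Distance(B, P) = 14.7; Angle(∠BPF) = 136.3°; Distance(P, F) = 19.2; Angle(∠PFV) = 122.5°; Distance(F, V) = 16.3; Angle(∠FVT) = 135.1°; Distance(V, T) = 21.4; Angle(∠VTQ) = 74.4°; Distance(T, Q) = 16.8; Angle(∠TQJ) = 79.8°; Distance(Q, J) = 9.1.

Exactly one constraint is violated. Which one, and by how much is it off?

Distance(Q, J) = 9.1 — off by 5.80.

B = (0.00, 0.00) ✓; BP at 94.80° ✓; |BP| = 14.70 ✓; ∠BPF = 136.3° ✓; |PF| = 19.20 ✓; ∠PFV = 122.5° ✓; |FV| = 16.30 ✓; ∠FVT = 135.1° ✓; |VT| = 21.40 ✓; ∠VTQ = 74.40° ✓; |TQ| = 16.80 ✓; ∠TQJ = 79.80° ✓; |QJ| = 3.300 ✗.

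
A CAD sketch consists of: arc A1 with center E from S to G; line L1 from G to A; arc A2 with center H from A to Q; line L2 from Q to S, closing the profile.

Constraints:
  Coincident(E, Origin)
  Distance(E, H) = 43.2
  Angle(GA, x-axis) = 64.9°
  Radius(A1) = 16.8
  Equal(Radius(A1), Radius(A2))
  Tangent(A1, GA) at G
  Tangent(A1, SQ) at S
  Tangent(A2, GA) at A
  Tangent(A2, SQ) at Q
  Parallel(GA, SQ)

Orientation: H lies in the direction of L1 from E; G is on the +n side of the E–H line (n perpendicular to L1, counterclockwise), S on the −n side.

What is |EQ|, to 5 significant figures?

46.352

The slot axis is L1's direction at 64.9°, so u = (cos 64.9°, sin 64.9°) = (0.42420, 0.90557) and n = (−sin 64.9°, cos 64.9°) = (-0.90557, 0.42420). E is at the origin and H lies 43.2 along u from E, so H = 43.2·u = (18.325, 39.121). Tangency of A1 to both parallel lines with radius 16.8 puts G and S at E ± 16.8·n: G = (-15.214, 7.1266), S = (15.214, -7.1266). Equal radii place A and Q the same way about H: A = H + 16.8·n = (3.1119, 46.247), Q = H − 16.8·n = (33.539, 31.994). Then |EQ| = |Q − E| = 46.352.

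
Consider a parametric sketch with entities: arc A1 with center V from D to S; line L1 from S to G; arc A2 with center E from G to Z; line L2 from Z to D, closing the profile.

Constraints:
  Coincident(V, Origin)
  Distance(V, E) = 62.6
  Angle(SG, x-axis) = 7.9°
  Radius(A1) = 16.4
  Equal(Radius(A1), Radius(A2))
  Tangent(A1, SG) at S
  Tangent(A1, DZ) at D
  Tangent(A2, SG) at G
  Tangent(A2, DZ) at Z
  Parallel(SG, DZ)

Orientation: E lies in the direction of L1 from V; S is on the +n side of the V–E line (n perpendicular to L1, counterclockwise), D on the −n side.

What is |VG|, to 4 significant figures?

64.71

The slot axis is L1's direction at 7.9°, so u = (cos 7.9°, sin 7.9°) = (0.9905, 0.1374) and n = (−sin 7.9°, cos 7.9°) = (-0.1374, 0.9905). V is at the origin and E lies 62.6 along u from V, so E = 62.6·u = (62.01, 8.604). Tangency of A1 to both parallel lines with radius 16.4 puts S and D at V ± 16.4·n: S = (-2.254, 16.24), D = (2.254, -16.24). Equal radii place G and Z the same way about E: G = E + 16.4·n = (59.75, 24.85), Z = E − 16.4·n = (64.26, -7.640). Then |VG| = |G − V| = 64.71.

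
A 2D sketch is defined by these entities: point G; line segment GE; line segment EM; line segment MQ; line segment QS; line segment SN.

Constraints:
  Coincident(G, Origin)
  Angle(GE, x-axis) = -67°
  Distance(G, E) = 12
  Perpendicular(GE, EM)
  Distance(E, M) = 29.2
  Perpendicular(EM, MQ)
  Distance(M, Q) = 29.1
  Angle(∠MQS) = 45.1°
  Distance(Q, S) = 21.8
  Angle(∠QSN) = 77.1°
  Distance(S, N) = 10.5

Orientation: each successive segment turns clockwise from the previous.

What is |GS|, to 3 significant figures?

13.9

G is at the origin; GE runs at -67.0° with length 12.0, so E = (4.69, -11.0). GE ⟂ EM, so EM runs at -157°; with |EM| = 29.2, M = (-22.2, -22.5). The perpendicularity gives MQ at right angles to EM, so MQ runs at 113°; with |MQ| = 29.1, Q = (-33.6, 4.33). ∠MQS = 45.1° gives QS at -21.9° from the x-axis; with |QS| = 21.8, S = (-13.3, -3.80). Then |GS| = |S − G| = 13.9.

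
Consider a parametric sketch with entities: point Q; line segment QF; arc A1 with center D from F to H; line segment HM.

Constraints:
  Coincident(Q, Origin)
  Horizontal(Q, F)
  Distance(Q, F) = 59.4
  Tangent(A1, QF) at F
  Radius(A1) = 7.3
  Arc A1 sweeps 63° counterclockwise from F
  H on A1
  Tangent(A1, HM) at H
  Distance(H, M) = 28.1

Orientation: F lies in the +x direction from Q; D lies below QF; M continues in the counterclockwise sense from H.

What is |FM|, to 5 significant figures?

34.833

On A1, F sits at bearing 90° from D; a 63° counterclockwise sweep puts H at bearing 153°, so H = D + 7.3·(cos 153°, sin 153°) = (52.896, -3.9859). Since A1 is tangent to HM there, DH ⟂ HM, so HM runs along (−sin 153°, cos 153°); with |HM| = 28.1, M = (40.139, -29.023). Then |FM| = |M − F| = 34.833.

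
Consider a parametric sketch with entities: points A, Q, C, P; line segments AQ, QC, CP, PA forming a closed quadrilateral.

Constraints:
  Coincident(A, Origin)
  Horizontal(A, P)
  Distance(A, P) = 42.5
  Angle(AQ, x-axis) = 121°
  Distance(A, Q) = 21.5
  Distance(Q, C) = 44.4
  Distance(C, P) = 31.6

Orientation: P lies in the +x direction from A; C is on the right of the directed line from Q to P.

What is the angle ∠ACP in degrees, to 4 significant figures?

100.7°

A is at the origin; A and P share the same y with |AP| = 42.5 and P in +x, so P = (42.5, 0). AQ runs at 121.0° with |AQ| = 21.5, so Q = (-11.07, 18.43). C is determined by |QC| = 44.4 and |CP| = 31.6 together: it lies at the intersection of circle(Q, 44.4) and circle(P, 31.6). With |QP| = 56.65, the foot of the radical line on QP is 36.91 from Q and the perpendicular offset is √(44.4² − 36.91²) = 24.67. Taking the right-of-QP solution: C = (15.81, -16.91).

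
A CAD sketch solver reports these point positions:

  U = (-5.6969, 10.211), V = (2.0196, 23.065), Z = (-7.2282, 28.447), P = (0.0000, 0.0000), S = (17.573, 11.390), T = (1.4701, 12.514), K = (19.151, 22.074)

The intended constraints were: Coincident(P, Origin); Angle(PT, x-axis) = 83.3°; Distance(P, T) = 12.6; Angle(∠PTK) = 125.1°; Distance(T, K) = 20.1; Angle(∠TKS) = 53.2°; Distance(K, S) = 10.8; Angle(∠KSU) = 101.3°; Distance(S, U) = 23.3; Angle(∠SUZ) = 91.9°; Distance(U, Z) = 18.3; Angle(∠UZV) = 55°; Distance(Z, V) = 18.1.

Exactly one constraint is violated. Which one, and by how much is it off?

Distance(Z, V) = 18.1 — off by 7.40.

P = (0.00, 0.00) ✓; PT at 83.30° ✓; |PT| = 12.60 ✓; ∠PTK = 125.1° ✓; |TK| = 20.10 ✓; ∠TKS = 53.20° ✓; |KS| = 10.80 ✓; ∠KSU = 101.3° ✓; |SU| = 23.30 ✓; ∠SUZ = 91.90° ✓; |UZ| = 18.30 ✓; ∠UZV = 55.00° ✓; |ZV| = 10.70 ✗.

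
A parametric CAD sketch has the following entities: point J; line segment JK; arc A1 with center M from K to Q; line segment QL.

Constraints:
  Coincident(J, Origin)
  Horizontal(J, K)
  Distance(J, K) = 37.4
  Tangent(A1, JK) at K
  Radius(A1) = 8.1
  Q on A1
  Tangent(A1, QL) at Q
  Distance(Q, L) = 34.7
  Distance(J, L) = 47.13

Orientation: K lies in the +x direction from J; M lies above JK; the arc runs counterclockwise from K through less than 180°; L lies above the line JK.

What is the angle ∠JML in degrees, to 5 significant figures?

79.161°

Checks: |MQ| = 8.100 ✓; ∠(MQ, QL) = 90.00° ✓; |QL| = 34.70 ✓; |JL| = 47.13 ✓.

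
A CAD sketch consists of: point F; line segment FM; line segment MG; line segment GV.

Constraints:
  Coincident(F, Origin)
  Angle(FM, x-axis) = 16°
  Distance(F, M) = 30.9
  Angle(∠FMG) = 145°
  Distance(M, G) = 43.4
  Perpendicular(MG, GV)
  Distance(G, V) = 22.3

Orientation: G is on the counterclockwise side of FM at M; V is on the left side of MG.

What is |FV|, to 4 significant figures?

68.86

∠FMG = 145.0°, so MG runs at 16.0° + (180° − 145.0°) = 51.00° from the x-axis; with |MG| = 43.4, G = M + 43.4·(cos 51.00°, sin 51.00°) = (57.02, 42.25). MG ⟂ GV; with |GV| = 22.3 on the left of MG, V = G + 22.3·(-0.7771, 0.6293) = (39.69, 56.28). Then |FV| = |V − F| = 68.86.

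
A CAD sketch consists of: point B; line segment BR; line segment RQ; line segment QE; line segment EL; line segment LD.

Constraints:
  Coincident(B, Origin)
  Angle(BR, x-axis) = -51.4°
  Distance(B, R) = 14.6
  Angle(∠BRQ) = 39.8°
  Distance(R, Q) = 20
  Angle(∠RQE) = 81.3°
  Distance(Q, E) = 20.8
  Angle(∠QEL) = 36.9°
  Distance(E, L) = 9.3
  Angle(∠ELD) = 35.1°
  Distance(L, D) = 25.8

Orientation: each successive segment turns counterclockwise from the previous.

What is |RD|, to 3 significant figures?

42.8

B is at the origin; BR runs at -51.4° with length 14.6, so R = (9.11, -11.4). ∠BRQ = 39.8° gives RQ at 88.8° from the x-axis; with |RQ| = 20.0, Q = (9.53, 8.59). ∠RQE = 81.3° gives QE at -173° from the x-axis; with |QE| = 20.8, E = (-11.1, 5.87). ∠QEL = 36.9° gives EL at -29.4° from the x-axis; with |EL| = 9.3, L = (-2.99, 1.31). ∠ELD = 35.1° gives LD at 115° from the x-axis; with |LD| = 25.8, D = (-14.1, 24.6). Then |RD| = |D − R| = 42.8.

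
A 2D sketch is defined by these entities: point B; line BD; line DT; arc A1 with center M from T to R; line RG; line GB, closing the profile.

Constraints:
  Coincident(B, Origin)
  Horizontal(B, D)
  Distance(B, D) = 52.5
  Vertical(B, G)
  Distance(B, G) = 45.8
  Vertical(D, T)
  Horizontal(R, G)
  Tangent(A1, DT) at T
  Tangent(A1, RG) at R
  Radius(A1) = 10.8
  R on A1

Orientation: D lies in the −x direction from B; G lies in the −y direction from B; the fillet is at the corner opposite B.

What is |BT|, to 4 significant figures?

63.10

B is at the origin; BD is horizontal with |BD| = 52.5 and D on the −x side, so D = (-52.50, 0.000). B and G share the same x with |BG| = 45.8 and G on the −y side, so G = (0.000, -45.80). The virtual corner opposite B is at (-52.50, -45.80). Tangency of A1 to DT means the radius MT is perpendicular to DT and A1 meets RG tangentially, so MR is at right angles to RG, with radius 10.8, so the center M sits 10.8 in from both sides at M = (-41.70, -35.00). That places the tangent points at T = (-52.50, -35.00) on DT and R = (-41.70, -45.80) on RG. Then |BT| = |T − B| = 63.10.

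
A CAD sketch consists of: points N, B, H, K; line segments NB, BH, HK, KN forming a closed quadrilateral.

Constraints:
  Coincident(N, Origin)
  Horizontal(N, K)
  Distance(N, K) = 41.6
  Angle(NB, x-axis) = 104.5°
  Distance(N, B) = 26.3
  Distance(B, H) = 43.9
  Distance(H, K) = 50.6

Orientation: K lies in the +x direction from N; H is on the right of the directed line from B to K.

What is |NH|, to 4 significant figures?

19.24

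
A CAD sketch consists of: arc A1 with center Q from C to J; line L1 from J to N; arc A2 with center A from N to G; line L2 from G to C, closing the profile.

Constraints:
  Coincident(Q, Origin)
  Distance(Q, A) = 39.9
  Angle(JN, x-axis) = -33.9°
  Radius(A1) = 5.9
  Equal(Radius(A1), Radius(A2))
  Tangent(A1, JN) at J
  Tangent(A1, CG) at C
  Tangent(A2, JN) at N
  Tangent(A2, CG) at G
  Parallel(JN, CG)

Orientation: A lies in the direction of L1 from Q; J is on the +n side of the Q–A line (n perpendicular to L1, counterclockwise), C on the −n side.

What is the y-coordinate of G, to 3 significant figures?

-27.2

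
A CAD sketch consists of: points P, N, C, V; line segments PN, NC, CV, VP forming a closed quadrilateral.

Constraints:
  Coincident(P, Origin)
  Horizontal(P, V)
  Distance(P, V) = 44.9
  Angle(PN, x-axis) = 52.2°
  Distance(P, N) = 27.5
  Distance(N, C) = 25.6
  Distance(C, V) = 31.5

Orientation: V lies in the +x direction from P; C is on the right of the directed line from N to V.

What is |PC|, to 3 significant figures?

14.1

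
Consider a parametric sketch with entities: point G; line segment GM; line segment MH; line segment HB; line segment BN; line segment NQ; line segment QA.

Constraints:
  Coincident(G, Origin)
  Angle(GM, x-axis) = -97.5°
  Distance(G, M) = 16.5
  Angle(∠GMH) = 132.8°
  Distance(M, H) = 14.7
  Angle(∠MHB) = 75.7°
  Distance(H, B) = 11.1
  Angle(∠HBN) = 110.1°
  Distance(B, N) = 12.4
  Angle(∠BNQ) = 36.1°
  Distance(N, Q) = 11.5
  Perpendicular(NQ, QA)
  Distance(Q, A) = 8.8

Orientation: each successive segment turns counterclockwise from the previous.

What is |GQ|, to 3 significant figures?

20.9

G is at the origin; GM runs at -97.5° with length 16.5, so M = (-2.15, -16.4). ∠GMH = 132.8° gives MH at -50.3° from the x-axis; with |MH| = 14.7, H = (7.24, -27.7). ∠MHB = 75.7° gives HB at 54.0° from the x-axis; with |HB| = 11.1, B = (13.8, -18.7). ∠HBN = 110.1° gives BN at 124° from the x-axis; with |BN| = 12.4, N = (6.84, -8.40). ∠BNQ = 36.1° gives NQ at -92.2° from the x-axis; with |NQ| = 11.5, Q = (6.40, -19.9). Then |GQ| = |Q − G| = 20.9.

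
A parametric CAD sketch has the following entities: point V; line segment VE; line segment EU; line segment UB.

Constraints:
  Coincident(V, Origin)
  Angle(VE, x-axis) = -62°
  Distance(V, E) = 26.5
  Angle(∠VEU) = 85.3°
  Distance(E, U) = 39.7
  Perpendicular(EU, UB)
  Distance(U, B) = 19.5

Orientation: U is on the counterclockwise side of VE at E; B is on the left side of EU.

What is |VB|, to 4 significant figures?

38.16

V is at the origin; VE runs at -62.0° with length 26.5, so E = 26.5·(cos -62.0°, sin -62.0°) = (12.44, -23.40). ∠VEU = 85.3°, so EU runs at -62.0° + (180° − 85.3°) = 32.70° from the x-axis; with |EU| = 39.7, U = E + 39.7·(cos 32.70°, sin 32.70°) = (45.85, -1.951). EU ⟂ UB; with |UB| = 19.5 on the left of EU, B = U + 19.5·(-0.5402, 0.8415) = (35.31, 14.46). Then |VB| = |B − V| = 38.16.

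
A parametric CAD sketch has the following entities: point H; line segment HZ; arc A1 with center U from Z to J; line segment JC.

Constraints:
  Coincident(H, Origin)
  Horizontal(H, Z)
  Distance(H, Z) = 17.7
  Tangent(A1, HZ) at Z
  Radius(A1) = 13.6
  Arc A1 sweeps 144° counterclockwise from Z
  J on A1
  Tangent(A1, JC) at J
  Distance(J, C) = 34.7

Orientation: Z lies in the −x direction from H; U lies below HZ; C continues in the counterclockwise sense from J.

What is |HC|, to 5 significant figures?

45.062

H is at the origin; H and Z share the same y with |HZ| = 17.7 and Z on the −x side, so Z = (-17.700, 0.0000). The tangent condition forces UZ to be normal to HZ, so U = Z + (0, -13.6) = (-17.700, -13.600). On A1, Z sits at bearing 90° from U; a 144° counterclockwise sweep puts J at bearing 234°, so J = U + 13.6·(cos 234°, sin 234°) = (-25.694, -24.603). The tangent condition forces UJ to be normal to JC, so JC runs along (−sin 234°, cos 234°); with |JC| = 34.7, C = (2.3790, -44.999). Then |HC| = |C − H| = 45.062.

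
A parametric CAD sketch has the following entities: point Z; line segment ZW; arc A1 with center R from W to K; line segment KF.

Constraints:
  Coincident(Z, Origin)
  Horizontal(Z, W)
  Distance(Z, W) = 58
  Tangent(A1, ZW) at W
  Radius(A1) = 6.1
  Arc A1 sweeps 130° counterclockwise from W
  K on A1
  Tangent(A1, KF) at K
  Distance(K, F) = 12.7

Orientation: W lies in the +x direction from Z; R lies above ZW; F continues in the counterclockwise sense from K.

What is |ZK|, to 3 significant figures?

63.5

Tangency of A1 to ZW means the radius RW is perpendicular to ZW, so R = W + (0, 6.1) = (58.0, 6.10). On A1, W sits at bearing -90° from R; a 130° counterclockwise sweep puts K at bearing 40°, so K = R + 6.1·(cos 40°, sin 40°) = (62.7, 10.0). Then |ZK| = |K − Z| = 63.5.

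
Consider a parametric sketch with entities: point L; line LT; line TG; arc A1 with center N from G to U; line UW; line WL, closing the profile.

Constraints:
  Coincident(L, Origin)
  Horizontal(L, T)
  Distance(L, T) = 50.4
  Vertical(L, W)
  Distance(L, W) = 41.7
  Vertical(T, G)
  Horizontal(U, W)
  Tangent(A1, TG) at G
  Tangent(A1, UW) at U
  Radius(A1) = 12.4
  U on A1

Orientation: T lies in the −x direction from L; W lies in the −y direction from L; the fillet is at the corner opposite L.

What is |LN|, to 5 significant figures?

47.984

L is at the origin; LT is horizontal with |LT| = 50.4 and T on the −x side, so T = (-50.400, 0.0000). L and W share the same x with |LW| = 41.7 and W on the −y side, so W = (0.0000, -41.700). The virtual corner opposite L is at (-50.400, -41.700). The tangent condition forces NG to be normal to TG and tangency of A1 to UW means the radius NU is perpendicular to UW, with radius 12.4, so the center N sits 12.4 in from both sides at N = (-38.000, -29.300). Then |LN| = |N − L| = 47.984.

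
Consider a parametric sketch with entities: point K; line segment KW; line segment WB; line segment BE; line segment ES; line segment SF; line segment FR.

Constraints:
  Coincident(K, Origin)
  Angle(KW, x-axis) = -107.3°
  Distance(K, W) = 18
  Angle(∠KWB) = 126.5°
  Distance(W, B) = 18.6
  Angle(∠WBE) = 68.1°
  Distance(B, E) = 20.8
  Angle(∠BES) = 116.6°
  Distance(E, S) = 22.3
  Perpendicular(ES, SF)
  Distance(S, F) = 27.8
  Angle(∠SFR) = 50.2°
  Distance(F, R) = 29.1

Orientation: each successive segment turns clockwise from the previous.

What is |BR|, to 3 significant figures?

13.2

ES is perpendicular to SF, so SF runs at -66.1°; with |SF| = 27.8, F = (9.71, -18.9). ∠SFR = 50.2° gives FR at 164° from the x-axis; with |FR| = 29.1, R = (-18.3, -10.9). Then |BR| = |R − B| = 13.2.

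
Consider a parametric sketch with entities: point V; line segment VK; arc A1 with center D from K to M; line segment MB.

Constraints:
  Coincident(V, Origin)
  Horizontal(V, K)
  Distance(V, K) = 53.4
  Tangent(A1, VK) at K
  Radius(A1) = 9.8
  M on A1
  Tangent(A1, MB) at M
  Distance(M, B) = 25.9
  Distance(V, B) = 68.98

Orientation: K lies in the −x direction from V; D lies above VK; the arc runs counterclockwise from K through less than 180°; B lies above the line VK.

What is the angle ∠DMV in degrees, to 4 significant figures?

131.2°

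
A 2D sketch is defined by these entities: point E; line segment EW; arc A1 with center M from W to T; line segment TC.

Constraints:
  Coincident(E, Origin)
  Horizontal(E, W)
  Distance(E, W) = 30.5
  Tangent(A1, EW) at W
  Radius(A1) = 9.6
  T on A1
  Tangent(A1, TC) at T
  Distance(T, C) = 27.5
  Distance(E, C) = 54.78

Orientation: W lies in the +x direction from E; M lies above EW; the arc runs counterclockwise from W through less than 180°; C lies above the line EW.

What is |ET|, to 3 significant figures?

41.2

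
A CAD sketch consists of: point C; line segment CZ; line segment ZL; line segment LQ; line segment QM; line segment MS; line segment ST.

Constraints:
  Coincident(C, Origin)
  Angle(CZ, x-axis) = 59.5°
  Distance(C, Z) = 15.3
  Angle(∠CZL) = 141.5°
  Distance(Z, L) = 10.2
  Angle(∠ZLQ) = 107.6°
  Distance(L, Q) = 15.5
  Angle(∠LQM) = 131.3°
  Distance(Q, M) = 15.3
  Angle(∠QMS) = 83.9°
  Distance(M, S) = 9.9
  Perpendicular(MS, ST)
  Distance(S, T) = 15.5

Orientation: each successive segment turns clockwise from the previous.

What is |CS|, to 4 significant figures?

16.60

C is at the origin; CZ runs at 59.5° with length 15.3, so Z = (7.765, 13.18). ∠CZL = 141.5° gives ZL at 21.00° from the x-axis; with |ZL| = 10.2, L = (17.29, 16.84). ∠ZLQ = 107.6° gives LQ at -51.40° from the x-axis; with |LQ| = 15.5, Q = (26.96, 4.725). ∠LQM = 131.3° gives QM at -100.1° from the x-axis; with |QM| = 15.3, M = (24.27, -10.34). ∠QMS = 83.9° gives MS at 163.8° from the x-axis; with |MS| = 9.9, S = (14.77, -7.576). Then |CS| = |S − C| = 16.60.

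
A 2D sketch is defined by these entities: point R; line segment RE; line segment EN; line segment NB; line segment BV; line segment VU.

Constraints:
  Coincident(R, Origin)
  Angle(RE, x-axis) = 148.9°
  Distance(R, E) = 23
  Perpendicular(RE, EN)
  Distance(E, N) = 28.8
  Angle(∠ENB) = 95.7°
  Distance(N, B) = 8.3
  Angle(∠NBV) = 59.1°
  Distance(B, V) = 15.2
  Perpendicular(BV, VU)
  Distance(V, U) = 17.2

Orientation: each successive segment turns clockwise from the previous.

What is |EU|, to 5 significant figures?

26.977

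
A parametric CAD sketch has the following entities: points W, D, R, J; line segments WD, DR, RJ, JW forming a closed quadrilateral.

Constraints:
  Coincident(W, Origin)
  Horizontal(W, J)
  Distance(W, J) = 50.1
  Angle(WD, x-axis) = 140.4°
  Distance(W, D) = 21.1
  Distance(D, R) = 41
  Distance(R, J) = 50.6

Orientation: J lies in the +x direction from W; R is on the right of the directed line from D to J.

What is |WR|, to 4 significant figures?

22.37

Checks: |DR| = 41.00 ✓; |RJ| = 50.60 ✓.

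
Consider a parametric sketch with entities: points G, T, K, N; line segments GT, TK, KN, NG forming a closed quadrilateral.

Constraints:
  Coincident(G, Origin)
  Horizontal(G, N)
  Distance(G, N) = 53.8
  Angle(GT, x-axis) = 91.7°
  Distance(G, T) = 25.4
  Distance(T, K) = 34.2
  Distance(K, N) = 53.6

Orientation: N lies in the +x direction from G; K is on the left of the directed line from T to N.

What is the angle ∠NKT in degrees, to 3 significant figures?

83.4°

G is at the origin; GN is horizontal with |GN| = 53.8 and N in +x, so N = (53.8, 0). GT runs at 91.7° with |GT| = 25.4, so T = (-0.754, 25.4). K is determined by |TK| = 34.2 and |KN| = 53.6 together: it lies at the intersection of circle(T, 34.2) and circle(N, 53.6). With |TN| = 60.2, the foot of the radical line on TN is 15.9 from T and the perpendicular offset is √(34.2² − 15.9²) = 30.3. Taking the left-of-TN solution: K = (26.5, 46.1).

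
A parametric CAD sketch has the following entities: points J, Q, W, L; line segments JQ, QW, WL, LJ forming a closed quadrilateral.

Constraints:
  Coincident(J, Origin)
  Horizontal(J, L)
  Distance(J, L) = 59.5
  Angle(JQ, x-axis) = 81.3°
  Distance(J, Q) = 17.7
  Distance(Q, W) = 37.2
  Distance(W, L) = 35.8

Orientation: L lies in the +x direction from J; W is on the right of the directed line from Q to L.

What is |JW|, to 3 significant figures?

28.2

Checks: |QW| = 37.20 ✓; |WL| = 35.80 ✓.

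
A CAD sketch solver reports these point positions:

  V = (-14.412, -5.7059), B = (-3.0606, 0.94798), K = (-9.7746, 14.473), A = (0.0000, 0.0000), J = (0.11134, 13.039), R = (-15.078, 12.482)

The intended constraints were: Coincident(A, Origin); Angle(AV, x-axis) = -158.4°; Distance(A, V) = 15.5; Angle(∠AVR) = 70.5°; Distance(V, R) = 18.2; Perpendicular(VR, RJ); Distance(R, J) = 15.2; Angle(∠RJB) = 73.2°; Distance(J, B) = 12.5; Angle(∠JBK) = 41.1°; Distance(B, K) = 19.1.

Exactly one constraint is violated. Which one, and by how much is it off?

Distance(B, K) = 19.1 — off by 4.00.

A = (0.00, 0.00) ✓; AV at -158.4° ✓; |AV| = 15.50 ✓; ∠AVR = 70.50° ✓; |VR| = 18.20 ✓; ∠(VR, RJ) = 90.00° ✓; |RJ| = 15.20 ✓; ∠RJB = 73.20° ✓; |JB| = 12.50 ✓; ∠JBK = 41.10° ✓; |BK| = 15.10 ✗.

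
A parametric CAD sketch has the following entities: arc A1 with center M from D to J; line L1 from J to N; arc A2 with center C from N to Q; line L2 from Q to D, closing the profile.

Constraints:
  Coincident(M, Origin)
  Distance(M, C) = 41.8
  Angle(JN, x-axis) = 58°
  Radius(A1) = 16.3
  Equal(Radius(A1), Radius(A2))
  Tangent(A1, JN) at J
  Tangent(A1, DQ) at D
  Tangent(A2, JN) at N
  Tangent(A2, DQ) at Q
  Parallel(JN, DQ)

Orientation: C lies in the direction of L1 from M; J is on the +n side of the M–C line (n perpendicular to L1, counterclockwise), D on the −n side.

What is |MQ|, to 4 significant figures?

44.87

The slot axis is L1's direction at 58.0°, so u = (cos 58.0°, sin 58.0°) = (0.5299, 0.8480) and n = (−sin 58.0°, cos 58.0°) = (-0.8480, 0.5299). M is at the origin and C lies 41.8 along u from M, so C = 41.8·u = (22.15, 35.45). Tangency of A1 to both parallel lines with radius 16.3 puts J and D at M ± 16.3·n: J = (-13.82, 8.638), D = (13.82, -8.638). Equal radii place N and Q the same way about C: N = C + 16.3·n = (8.327, 44.09), Q = C − 16.3·n = (35.97, 26.81). Then |MQ| = |Q − M| = 44.87.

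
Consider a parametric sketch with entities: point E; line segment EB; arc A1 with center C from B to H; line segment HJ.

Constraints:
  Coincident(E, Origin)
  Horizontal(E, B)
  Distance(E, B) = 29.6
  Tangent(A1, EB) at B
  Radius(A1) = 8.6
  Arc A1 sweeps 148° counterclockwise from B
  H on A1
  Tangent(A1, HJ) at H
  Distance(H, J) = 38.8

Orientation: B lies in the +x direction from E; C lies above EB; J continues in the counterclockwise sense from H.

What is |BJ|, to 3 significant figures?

46.2

On A1, B sits at bearing -90° from C; a 148° counterclockwise sweep puts H at bearing 58°, so H = C + 8.6·(cos 58°, sin 58°) = (34.2, 15.9). Since A1 is tangent to HJ there, CH ⟂ HJ, so HJ runs along (−sin 58°, cos 58°); with |HJ| = 38.8, J = (1.25, 36.5). Then |BJ| = |J − B| = 46.2.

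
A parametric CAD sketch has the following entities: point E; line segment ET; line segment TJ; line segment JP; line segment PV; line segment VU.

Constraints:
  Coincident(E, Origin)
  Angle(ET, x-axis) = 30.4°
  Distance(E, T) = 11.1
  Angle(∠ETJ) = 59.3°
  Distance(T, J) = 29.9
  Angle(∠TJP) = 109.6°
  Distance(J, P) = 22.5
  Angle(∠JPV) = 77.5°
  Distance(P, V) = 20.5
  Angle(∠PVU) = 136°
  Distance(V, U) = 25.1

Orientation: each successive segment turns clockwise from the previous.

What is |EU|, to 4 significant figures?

8.679

∠JPV = 77.5° gives PV at 96.80° from the x-axis; with |PV| = 20.5, V = (-14.25, -11.36). ∠PVU = 136.0° gives VU at 52.80° from the x-axis; with |VU| = 25.1, U = (0.9300, 8.630). Then |EU| = |U − E| = 8.679.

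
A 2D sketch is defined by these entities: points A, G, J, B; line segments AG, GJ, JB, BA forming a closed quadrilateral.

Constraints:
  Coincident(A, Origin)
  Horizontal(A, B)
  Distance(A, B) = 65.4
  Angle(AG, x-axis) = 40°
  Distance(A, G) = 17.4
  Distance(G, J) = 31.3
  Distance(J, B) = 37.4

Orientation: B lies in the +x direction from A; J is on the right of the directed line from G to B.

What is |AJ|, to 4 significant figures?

34.28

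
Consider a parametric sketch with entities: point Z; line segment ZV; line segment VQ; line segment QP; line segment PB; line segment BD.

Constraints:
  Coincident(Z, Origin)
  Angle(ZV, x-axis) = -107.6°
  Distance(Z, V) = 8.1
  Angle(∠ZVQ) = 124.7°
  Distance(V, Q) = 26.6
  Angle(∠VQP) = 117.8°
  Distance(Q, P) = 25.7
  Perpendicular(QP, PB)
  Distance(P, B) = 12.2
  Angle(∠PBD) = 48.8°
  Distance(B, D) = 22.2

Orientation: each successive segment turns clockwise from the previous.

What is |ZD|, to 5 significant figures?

37.551

QP ⟂ PB, so PB runs at 44.900°; with |PB| = 12.2, B = (-37.372, 11.274). ∠PBD = 48.8° gives BD at -86.300° from the x-axis; with |BD| = 22.2, D = (-35.940, -10.880). Then |ZD| = |D − Z| = 37.551.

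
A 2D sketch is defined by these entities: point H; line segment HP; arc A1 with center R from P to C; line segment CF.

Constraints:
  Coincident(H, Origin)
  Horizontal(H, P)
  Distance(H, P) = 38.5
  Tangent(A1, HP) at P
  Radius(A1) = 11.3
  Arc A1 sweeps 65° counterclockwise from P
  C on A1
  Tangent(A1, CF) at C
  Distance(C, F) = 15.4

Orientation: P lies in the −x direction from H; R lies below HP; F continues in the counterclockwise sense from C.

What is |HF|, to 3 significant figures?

58.9

On A1, P sits at bearing 90° from R; a 65° counterclockwise sweep puts C at bearing 155°, so C = R + 11.3·(cos 155°, sin 155°) = (-48.7, -6.52). Since A1 is tangent to CF there, RC ⟂ CF, so CF runs along (−sin 155°, cos 155°); with |CF| = 15.4, F = (-55.2, -20.5). Then |HF| = |F − H| = 58.9.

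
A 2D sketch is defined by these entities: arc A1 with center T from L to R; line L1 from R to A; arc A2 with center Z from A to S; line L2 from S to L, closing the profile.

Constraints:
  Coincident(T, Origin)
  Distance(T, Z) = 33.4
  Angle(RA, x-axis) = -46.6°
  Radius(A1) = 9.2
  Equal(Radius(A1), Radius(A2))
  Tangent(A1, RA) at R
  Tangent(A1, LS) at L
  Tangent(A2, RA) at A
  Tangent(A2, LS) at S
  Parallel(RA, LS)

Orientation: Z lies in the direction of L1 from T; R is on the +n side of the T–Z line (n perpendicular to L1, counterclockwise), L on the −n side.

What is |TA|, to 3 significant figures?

34.6

The slot axis is L1's direction at -46.6°, so u = (cos -46.6°, sin -46.6°) = (0.687, -0.727) and n = (−sin -46.6°, cos -46.6°) = (0.727, 0.687). T is at the origin and Z lies 33.4 along u from T, so Z = 33.4·u = (22.9, -24.3). Tangency of A1 to both parallel lines with radius 9.2 puts R and L at T ± 9.2·n: R = (6.68, 6.32), L = (-6.68, -6.32). Equal radii place A and S the same way about Z: A = Z + 9.2·n = (29.6, -17.9), S = Z − 9.2·n = (16.3, -30.6). Then |TA| = |A − T| = 34.6.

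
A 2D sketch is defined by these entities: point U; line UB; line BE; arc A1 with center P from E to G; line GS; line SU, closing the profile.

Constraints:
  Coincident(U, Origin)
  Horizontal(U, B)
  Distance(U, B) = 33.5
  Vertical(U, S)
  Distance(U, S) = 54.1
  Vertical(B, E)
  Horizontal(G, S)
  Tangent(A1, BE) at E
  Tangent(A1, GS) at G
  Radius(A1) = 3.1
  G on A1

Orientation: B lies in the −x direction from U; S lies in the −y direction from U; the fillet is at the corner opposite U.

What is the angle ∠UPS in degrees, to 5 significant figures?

65.024°

U is at the origin; U and B share the same y with |UB| = 33.5 and B on the −x side, so B = (-33.500, 0.0000). US is vertical with |US| = 54.1 and S on the −y side, so S = (0.0000, -54.100). The virtual corner opposite U is at (-33.500, -54.100). Tangency of A1 to BE means the radius PE is perpendicular to BE and tangency of A1 to GS means the radius PG is perpendicular to GS, with radius 3.1, so the center P sits 3.1 in from both sides at P = (-30.400, -51.000). Then cos ∠UPS = PU·PS / (|PU||PS|), giving 65.024°.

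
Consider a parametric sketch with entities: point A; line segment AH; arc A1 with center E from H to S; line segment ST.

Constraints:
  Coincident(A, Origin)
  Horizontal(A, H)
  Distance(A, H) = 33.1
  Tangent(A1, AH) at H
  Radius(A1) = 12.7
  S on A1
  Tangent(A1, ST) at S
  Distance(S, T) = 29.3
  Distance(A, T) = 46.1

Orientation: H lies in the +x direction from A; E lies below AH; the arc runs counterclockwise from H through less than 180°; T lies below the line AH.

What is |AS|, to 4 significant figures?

23.87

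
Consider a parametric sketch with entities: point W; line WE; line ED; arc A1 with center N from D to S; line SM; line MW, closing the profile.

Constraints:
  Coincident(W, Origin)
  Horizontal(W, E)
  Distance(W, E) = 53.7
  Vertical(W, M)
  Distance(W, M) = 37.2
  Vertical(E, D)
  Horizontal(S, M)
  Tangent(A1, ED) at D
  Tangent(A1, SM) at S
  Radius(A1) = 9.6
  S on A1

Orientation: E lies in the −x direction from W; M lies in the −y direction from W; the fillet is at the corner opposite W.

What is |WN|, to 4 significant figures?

52.02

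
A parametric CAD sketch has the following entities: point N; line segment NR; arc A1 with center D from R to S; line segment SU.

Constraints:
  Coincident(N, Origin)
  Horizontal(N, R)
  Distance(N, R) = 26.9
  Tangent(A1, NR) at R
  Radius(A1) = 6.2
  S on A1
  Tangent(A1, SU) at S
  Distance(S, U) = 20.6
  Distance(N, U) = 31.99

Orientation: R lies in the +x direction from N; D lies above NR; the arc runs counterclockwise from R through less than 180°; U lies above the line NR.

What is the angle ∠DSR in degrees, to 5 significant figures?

25.252°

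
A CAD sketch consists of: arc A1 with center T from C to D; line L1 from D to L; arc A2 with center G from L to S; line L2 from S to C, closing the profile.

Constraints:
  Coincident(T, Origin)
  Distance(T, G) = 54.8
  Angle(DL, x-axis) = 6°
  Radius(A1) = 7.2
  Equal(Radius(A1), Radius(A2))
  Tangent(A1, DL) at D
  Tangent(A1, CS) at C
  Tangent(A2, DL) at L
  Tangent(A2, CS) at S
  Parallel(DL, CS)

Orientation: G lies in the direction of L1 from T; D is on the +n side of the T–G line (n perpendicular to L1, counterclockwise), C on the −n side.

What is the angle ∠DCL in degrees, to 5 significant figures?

75.277°

The slot axis is L1's direction at 6.0°, so u = (cos 6.0°, sin 6.0°) = (0.99452, 0.10453) and n = (−sin 6.0°, cos 6.0°) = (-0.10453, 0.99452). T is at the origin and G lies 54.8 along u from T, so G = 54.8·u = (54.500, 5.7282). Tangency of A1 to both parallel lines with radius 7.2 puts D and C at T ± 7.2·n: D = (-0.75260, 7.1606), C = (0.75260, -7.1606). Equal radii place L and S the same way about G: L = G + 7.2·n = (53.747, 12.889), S = G − 7.2·n = (55.252, -1.4324). Then cos ∠DCL = CD·CL / (|CD||CL|), giving 75.277°.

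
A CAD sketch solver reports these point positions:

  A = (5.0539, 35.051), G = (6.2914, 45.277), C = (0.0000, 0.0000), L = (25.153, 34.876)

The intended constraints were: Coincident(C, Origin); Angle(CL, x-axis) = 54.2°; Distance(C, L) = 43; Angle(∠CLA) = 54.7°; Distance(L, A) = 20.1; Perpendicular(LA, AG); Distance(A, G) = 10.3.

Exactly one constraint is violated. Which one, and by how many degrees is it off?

Perpendicular(LA, AG) — off by 6.40°.

C = (0.00, 0.00) ✓; CL at 54.20° ✓; |CL| = 43.00 ✓; ∠CLA = 54.70° ✓; |LA| = 20.10 ✓; ∠(LA, AG) = 96.40° ✗; |AG| = 10.30 ✓.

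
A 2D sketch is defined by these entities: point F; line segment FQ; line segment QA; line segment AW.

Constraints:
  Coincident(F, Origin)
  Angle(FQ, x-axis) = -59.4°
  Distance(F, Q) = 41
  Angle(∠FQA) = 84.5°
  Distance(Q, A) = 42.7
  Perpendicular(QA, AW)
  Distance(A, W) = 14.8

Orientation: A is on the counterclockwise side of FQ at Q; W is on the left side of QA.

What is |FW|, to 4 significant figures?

46.69

F is at the origin; FQ runs at -59.4° with length 41.0, so Q = 41.0·(cos -59.4°, sin -59.4°) = (20.87, -35.29). ∠FQA = 84.5°, so QA runs at -59.4° + (180° − 84.5°) = 36.10° from the x-axis; with |QA| = 42.7, A = Q + 42.7·(cos 36.10°, sin 36.10°) = (55.37, -10.13). QA ⟂ AW; with |AW| = 14.8 on the left of QA, W = A + 14.8·(-0.5892, 0.8080) = (46.65, 1.827). Then |FW| = |W − F| = 46.69.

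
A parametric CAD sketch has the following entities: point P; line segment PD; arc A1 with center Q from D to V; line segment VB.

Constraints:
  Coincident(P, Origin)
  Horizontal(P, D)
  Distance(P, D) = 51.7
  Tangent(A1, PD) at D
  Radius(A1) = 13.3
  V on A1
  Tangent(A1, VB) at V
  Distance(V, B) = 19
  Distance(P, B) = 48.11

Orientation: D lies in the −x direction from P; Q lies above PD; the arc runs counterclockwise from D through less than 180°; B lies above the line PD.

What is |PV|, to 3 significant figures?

40.3

Checks: |QV| = 13.30 ✓; ∠(QV, VB) = 90.00° ✓; |VB| = 19.00 ✓; |PB| = 48.11 ✓.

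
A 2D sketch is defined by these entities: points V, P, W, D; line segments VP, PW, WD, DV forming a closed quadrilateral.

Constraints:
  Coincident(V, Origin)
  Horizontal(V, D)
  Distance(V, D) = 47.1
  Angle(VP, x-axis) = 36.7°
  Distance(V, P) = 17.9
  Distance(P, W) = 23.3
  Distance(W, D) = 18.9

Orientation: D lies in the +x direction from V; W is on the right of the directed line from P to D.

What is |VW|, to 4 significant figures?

30.35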